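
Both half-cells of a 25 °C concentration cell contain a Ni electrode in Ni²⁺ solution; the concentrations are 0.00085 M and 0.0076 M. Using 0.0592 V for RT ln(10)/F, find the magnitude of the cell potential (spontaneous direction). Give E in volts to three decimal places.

+0.028 V

For a concentration cell E°cell = 0. The 0.0076 M side is the cathode (reduction is favoured where [Ni²⁺] is higher).
With n = 2, E = −(0.0592/2) log([Ni²⁺]ₐₙ/[Ni²⁺]꜀ₐₜ) = −(0.0592/2) log(0.00085/0.0076) = −(0.0592/2)(-0.951) = +0.028 V.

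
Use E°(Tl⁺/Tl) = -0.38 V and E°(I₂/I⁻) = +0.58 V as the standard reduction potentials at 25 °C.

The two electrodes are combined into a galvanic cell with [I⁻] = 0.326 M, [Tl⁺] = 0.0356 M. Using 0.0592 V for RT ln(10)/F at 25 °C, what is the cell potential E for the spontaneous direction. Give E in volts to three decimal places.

I₂/I⁻ is the cathode (higher E°), Tl⁺/Tl the anode: E°cell = +0.58 − (-0.38) = +0.96 V, n = 2.
Overall: I₂(s) + 2 Tl(s) → 2 I⁻(aq) + 2 Tl⁺(aq)
Q = [I⁻]^2·[Tl⁺]^2; log Q = -3.871.
E = E° − (0.0592/n) log Q = +0.96 − (0.0592/2)(-3.871) = +1.075 V.

+1.075 V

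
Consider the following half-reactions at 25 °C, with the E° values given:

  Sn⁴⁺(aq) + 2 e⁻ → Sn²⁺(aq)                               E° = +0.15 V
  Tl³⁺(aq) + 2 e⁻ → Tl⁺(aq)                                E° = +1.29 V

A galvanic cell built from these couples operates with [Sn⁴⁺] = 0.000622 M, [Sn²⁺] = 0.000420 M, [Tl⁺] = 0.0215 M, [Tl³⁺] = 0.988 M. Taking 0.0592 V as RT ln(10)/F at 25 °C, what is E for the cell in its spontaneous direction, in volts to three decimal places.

+1.184 V

Tl³⁺/Tl⁺ is the cathode (higher E°), Sn⁴⁺/Sn²⁺ the anode: E°cell = +1.29 − (+0.15) = +1.14 V, n = 2.
Overall: Tl³⁺(aq) + Sn²⁺(aq) → Tl⁺(aq) + Sn⁴⁺(aq)
Q = [Tl⁺]·[Sn⁴⁺] / ([Tl³⁺]·[Sn²⁺]); log Q = -1.492.
E = E° − (0.0592/n) log Q = +1.14 − (0.0592/2)(-1.492) = +1.184 V.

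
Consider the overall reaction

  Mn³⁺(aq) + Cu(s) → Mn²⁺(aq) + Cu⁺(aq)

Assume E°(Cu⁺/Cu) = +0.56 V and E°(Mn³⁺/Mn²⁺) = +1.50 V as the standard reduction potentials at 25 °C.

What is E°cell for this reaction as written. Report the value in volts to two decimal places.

+0.94 V

The Mn³⁺/Mn²⁺ couple has the higher reduction potential, so it is the cathode; Cu⁺/Cu is oxidised at the anode.
E°cell = E°(cathode) − E°(anode) = (+1.50) − (+0.56) = +0.94 V.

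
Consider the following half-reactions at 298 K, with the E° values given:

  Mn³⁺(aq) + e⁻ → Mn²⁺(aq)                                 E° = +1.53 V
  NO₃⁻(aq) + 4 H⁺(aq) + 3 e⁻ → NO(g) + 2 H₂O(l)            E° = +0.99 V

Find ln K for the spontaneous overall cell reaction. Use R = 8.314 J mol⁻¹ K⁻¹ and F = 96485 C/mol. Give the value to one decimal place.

63.1

Cathode: Mn³⁺/Mn²⁺; anode: NO₃⁻/NO. E°cell = (+1.53) − (+0.99) = +0.54 V, with n = 3.
ΔG° = −nFE° = −RT ln K, so ln K = nFE°/(RT) = (3)(96485)(+0.54) / ((8.314)(298)) = 63.088.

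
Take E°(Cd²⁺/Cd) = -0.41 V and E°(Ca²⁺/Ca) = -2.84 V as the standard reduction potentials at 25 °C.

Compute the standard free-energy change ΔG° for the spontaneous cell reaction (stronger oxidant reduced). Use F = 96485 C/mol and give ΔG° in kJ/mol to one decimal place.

Cd²⁺/Cd (E° = -0.41 V) is the cathode; Ca²⁺/Ca (E° = -2.84 V) is the anode, so E°cell = +2.43 V.
Balancing electrons gives n = 2 (lcm of 2 and 2).
ΔG° = −nFE° = −(2)(96485)(+2.43) = -468,917 J = -468.9 kJ/mol.

-468.9 kJ/mol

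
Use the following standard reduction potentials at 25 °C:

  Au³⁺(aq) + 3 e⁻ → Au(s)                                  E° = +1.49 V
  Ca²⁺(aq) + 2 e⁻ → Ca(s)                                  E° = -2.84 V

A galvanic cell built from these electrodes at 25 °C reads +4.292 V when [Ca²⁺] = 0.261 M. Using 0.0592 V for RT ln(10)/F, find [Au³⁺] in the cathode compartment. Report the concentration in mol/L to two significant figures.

0.0016 M

Au³⁺/Au is the cathode, Ca²⁺/Ca the anode: E°cell = +4.33 V, n = 6.
Overall reaction: 2 Au³⁺(aq) + 3 Ca(s) → 2 Au(s) + 3 Ca²⁺(aq); Q = [Ca²⁺]^3/[Au³⁺]^2.
From E = E° − (0.0592/n) log Q: log Q = (E° − E)·n/0.0592 = (+4.33 − (+4.292))·6/0.0592 = 3.8514.
So 2·log[Au³⁺] = 3·log(0.261) − log Q = -1.7501 − (3.8514) = -5.6015; log[Au³⁺] = -5.6015 / 2 = -2.8007; [Au³⁺] = 10^(-2.8007) ≈ 0.0016 M.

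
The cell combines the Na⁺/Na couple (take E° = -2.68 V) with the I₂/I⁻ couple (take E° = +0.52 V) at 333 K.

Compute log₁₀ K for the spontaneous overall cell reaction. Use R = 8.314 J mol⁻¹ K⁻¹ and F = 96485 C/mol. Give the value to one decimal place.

96.9

Cathode: I₂/I⁻; anode: Na⁺/Na. E°cell = (+0.52) − (-2.68) = +3.20 V, with n = 2.
ΔG° = −nFE° = −RT ln K, so ln K = nFE°/(RT) = (2)(96485)(+3.20) / ((8.314)(333)) = 223.041.
log₁₀ K = 223.041 / ln 10 = 96.9.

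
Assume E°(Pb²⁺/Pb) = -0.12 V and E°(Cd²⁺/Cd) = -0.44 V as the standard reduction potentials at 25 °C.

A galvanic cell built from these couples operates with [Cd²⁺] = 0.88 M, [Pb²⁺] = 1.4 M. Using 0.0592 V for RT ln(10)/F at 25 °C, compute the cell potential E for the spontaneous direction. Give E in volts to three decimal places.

Pb²⁺/Pb is the cathode (higher E°), Cd²⁺/Cd the anode: E°cell = -0.12 − (-0.44) = +0.32 V, n = 2.
Overall: Pb²⁺(aq) + Cd(s) → Pb(s) + Cd²⁺(aq)
Q = [Cd²⁺] / ([Pb²⁺]); log Q = -0.202.
E = E° − (0.0592/n) log Q = +0.32 − (0.0592/2)(-0.202) = +0.326 V.

+0.326 V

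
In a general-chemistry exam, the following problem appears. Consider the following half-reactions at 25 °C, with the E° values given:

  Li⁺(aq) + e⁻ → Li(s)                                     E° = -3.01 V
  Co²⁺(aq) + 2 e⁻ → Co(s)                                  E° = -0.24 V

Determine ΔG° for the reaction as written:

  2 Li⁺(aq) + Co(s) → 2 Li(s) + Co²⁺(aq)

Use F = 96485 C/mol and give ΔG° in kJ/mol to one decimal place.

+534.5 kJ/mol

As written, Li⁺/Li is reduced (cathode) and Co²⁺/Co is oxidised (anode), so E°cell = (-3.01) − (-0.24) = -2.77 V.
Balancing electrons gives n = 2.
ΔG° = −nFE° = −(2)(96485)(-2.77) = 534,527 J = +534.5 kJ/mol.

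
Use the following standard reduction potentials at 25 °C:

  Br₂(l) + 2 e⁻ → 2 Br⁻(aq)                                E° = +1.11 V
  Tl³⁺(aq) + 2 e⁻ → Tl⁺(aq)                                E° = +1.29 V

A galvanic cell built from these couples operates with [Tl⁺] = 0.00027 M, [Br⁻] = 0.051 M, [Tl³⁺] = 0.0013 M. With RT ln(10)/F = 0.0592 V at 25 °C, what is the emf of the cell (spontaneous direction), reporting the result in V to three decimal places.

Tl³⁺/Tl⁺ is the cathode (higher E°), Br₂/Br⁻ the anode: E°cell = +1.29 − (+1.11) = +0.18 V, n = 2.
Overall: Tl³⁺(aq) + 2 Br⁻(aq) → Tl⁺(aq) + Br₂(l)
Q = [Tl⁺] / ([Tl³⁺]·[Br⁻]^2); log Q = 1.902.
E = E° − (0.0592/n) log Q = +0.18 − (0.0592/2)(1.902) = +0.124 V.

+0.124 V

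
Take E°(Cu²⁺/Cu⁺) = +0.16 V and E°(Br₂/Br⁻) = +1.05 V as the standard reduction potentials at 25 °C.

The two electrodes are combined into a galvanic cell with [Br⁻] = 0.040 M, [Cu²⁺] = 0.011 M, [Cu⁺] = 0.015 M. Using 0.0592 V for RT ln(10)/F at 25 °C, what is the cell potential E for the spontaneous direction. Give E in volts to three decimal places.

Br₂/Br⁻ is the cathode (higher E°), Cu²⁺/Cu⁺ the anode: E°cell = +1.05 − (+0.16) = +0.89 V, n = 2.
Overall: Br₂(l) + 2 Cu⁺(aq) → 2 Br⁻(aq) + 2 Cu²⁺(aq)
Q = [Br⁻]^2·[Cu²⁺]^2 / ([Cu⁺]^2); log Q = -3.065.
E = E° − (0.0592/n) log Q = +0.89 − (0.0592/2)(-3.065) = +0.981 V.

+0.981 V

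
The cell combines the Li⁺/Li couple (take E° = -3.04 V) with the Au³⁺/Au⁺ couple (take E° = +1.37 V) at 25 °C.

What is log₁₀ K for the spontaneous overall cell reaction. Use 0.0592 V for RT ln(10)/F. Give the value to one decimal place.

Cathode: Au³⁺/Au⁺; anode: Li⁺/Li. E°cell = +4.41 V, n = 2.
log K = nE°cell / 0.0592 = (2)(+4.41) / 0.0592 = 149.0.

149.0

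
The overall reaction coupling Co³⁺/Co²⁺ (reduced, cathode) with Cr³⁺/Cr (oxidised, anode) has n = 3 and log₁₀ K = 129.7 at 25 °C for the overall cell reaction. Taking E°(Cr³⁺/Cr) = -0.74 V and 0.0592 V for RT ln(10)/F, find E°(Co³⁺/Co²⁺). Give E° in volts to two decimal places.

E°cell = (0.0592/n)·log K = (0.0592/3)(129.7) = +2.559 V.
Since Co³⁺/Co²⁺ is the cathode and Cr³⁺/Cr the anode, E°cell = E°(Co³⁺/Co²⁺) − E°(Cr³⁺/Cr).
So E°(Co³⁺/Co²⁺) = E°cell + E°(Cr³⁺/Cr) = +2.559 + (-0.74) = +1.82 V.

+1.82 V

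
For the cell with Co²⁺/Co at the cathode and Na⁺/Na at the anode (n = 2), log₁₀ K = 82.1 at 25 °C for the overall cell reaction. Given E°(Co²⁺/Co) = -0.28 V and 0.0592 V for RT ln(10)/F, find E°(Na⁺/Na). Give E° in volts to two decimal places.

-2.71 V

E°cell = (0.0592/n)·log K = (0.0592/2)(82.1) = +2.430 V.
Since Co²⁺/Co is the cathode and Na⁺/Na the anode, E°cell = E°(Co²⁺/Co) − E°(Na⁺/Na).
So E°(Na⁺/Na) = E°(Co²⁺/Co) − E°cell = (-0.28) − (+2.430) = -2.71 V.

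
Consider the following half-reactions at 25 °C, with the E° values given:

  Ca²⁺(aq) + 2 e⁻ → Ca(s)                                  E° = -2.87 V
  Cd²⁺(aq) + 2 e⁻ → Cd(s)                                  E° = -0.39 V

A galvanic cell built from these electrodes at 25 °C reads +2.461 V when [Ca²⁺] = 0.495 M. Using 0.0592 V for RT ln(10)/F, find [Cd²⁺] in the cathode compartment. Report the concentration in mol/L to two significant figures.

Cd²⁺/Cd is the cathode, Ca²⁺/Ca the anode: E°cell = +2.48 V, n = 2.
Overall reaction: Cd²⁺(aq) + Ca(s) → Cd(s) + Ca²⁺(aq); Q = [Ca²⁺]^1/[Cd²⁺]^1.
From E = E° − (0.0592/n) log Q: log Q = (E° − E)·n/0.0592 = (+2.48 − (+2.461))·2/0.0592 = 0.6419.
So 1·log[Cd²⁺] = 1·log(0.495) − log Q = -0.3054 − (0.6419) = -0.9473; [Cd²⁺] = 10^(-0.9473) ≈ 0.11 M.

0.11 M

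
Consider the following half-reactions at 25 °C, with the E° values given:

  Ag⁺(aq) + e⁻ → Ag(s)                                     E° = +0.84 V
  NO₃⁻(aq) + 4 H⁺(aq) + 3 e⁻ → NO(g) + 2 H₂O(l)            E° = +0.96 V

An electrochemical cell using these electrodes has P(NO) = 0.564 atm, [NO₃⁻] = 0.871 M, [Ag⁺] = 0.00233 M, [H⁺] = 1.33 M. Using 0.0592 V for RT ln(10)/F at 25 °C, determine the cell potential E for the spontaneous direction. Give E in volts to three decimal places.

NO₃⁻/NO is the cathode (higher E°), Ag⁺/Ag the anode: E°cell = +0.96 − (+0.84) = +0.12 V, n = 3.
Overall: NO₃⁻(aq) + 4 H⁺(aq) + 3 Ag(s) → NO(g) + 2 H₂O(l) + 3 Ag⁺(aq)
Q = P(NO)·[Ag⁺]^3 / ([NO₃⁻]·[H⁺]^4); log Q = -8.582.
E = E° − (0.0592/n) log Q = +0.12 − (0.0592/3)(-8.582) = +0.289 V.

+0.289 V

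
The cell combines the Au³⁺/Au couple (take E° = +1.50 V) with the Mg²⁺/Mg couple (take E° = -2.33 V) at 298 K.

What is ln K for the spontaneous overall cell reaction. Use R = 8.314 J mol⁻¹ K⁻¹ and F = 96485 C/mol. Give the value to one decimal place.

Cathode: Au³⁺/Au; anode: Mg²⁺/Mg. E°cell = (+1.50) − (-2.33) = +3.83 V, with n = 6.
ΔG° = −nFE° = −RT ln K, so ln K = nFE°/(RT) = (6)(96485)(+3.83) / ((8.314)(298)) = 894.919.

894.9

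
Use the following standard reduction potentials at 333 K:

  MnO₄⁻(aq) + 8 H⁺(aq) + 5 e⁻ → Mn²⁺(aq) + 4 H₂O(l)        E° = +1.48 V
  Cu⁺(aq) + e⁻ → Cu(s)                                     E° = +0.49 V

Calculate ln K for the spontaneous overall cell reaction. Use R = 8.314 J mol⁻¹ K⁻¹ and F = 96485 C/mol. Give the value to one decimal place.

Cathode: MnO₄⁻/Mn²⁺; anode: Cu⁺/Cu. E°cell = (+1.48) − (+0.49) = +0.99 V, with n = 5.
ΔG° = −nFE° = −RT ln K, so ln K = nFE°/(RT) = (5)(96485)(+0.99) / ((8.314)(333)) = 172.509.

172.5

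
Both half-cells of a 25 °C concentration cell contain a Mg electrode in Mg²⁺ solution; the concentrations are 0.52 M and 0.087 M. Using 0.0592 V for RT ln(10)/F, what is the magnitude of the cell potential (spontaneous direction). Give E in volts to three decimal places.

+0.023 V

For a concentration cell E°cell = 0. The 0.52 M side is the cathode (reduction is favoured where [Mg²⁺] is higher).
With n = 2, E = −(0.0592/2) log([Mg²⁺]ₐₙ/[Mg²⁺]꜀ₐₜ) = −(0.0592/2) log(0.087/0.52) = −(0.0592/2)(-0.776) = +0.023 V.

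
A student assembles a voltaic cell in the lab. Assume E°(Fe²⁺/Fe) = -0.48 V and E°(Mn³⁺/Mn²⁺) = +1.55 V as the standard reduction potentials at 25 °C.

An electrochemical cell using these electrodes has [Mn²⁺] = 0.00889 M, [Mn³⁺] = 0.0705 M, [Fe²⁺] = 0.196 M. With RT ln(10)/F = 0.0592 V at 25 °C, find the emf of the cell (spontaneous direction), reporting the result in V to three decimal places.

Mn³⁺/Mn²⁺ is the cathode (higher E°), Fe²⁺/Fe the anode: E°cell = +1.55 − (-0.48) = +2.03 V, n = 2.
Overall: 2 Mn³⁺(aq) + Fe(s) → 2 Mn²⁺(aq) + Fe²⁺(aq)
Q = [Mn²⁺]^2·[Fe²⁺] / ([Mn³⁺]^2); log Q = -2.506.
E = E° − (0.0592/n) log Q = +2.03 − (0.0592/2)(-2.506) = +2.104 V.

+2.104 V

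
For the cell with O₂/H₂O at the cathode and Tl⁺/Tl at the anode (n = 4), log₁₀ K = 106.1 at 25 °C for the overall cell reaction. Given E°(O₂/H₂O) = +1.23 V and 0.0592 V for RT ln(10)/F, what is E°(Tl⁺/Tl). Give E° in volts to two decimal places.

E°cell = (0.0592/n)·log K = (0.0592/4)(106.1) = +1.570 V.
Since O₂/H₂O is the cathode and Tl⁺/Tl the anode, E°cell = E°(O₂/H₂O) − E°(Tl⁺/Tl).
So E°(Tl⁺/Tl) = E°(O₂/H₂O) − E°cell = (+1.23) − (+1.570) = -0.34 V.

-0.34 V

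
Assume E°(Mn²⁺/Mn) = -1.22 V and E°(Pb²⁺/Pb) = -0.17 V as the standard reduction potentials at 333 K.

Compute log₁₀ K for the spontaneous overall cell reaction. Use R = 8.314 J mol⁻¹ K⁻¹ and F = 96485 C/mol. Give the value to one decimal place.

Cathode: Pb²⁺/Pb; anode: Mn²⁺/Mn. E°cell = (-0.17) − (-1.22) = +1.05 V, with n = 2.
ΔG° = −nFE° = −RT ln K, so ln K = nFE°/(RT) = (2)(96485)(+1.05) / ((8.314)(333)) = 73.185.
log₁₀ K = 73.185 / ln 10 = 31.8.

31.8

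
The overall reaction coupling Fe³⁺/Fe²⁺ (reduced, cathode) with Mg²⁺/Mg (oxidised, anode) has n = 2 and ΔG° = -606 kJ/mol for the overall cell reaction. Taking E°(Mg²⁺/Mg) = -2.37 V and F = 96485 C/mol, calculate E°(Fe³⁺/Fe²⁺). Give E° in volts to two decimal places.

+0.77 V

E°cell = −ΔG°/(nF) = −(-606×10³)/((2)(96485)) = +3.140 V.
Since Fe³⁺/Fe²⁺ is the cathode and Mg²⁺/Mg the anode, E°cell = E°(Fe³⁺/Fe²⁺) − E°(Mg²⁺/Mg).
So E°(Fe³⁺/Fe²⁺) = E°cell + E°(Mg²⁺/Mg) = +3.140 + (-2.37) = +0.77 V.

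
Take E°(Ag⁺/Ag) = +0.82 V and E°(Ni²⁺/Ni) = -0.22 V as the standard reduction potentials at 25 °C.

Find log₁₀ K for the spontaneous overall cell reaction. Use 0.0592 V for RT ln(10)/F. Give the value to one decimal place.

Cathode: Ag⁺/Ag; anode: Ni²⁺/Ni. E°cell = +1.04 V, n = 2.
log K = nE°cell / 0.0592 = (2)(+1.04) / 0.0592 = 35.1.

35.1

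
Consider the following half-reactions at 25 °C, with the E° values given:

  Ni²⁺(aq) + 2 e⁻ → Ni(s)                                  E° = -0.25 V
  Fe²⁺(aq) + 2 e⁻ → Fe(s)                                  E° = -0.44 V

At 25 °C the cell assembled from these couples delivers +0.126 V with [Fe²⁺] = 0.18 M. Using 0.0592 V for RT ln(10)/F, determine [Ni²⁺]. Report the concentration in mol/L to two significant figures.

0.0012 M

Ni²⁺/Ni is the cathode, Fe²⁺/Fe the anode: E°cell = +0.19 V, n = 2.
Overall reaction: Ni²⁺(aq) + Fe(s) → Ni(s) + Fe²⁺(aq); Q = [Fe²⁺]^1/[Ni²⁺]^1.
From E = E° − (0.0592/n) log Q: log Q = (E° − E)·n/0.0592 = (+0.19 − (+0.126))·2/0.0592 = 2.1622.
So 1·log[Ni²⁺] = 1·log(0.18) − log Q = -0.7447 − (2.1622) = -2.9069; [Ni²⁺] = 10^(-2.9069) ≈ 0.0012 M.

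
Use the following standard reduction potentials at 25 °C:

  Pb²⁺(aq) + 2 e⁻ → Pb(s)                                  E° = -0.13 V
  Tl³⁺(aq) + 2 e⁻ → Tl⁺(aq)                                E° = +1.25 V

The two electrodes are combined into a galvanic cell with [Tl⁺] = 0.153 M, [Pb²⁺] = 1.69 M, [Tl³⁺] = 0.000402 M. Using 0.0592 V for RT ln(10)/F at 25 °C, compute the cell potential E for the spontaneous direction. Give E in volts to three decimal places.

Tl³⁺/Tl⁺ is the cathode (higher E°), Pb²⁺/Pb the anode: E°cell = +1.25 − (-0.13) = +1.38 V, n = 2.
Overall: Tl³⁺(aq) + Pb(s) → Tl⁺(aq) + Pb²⁺(aq)
Q = [Tl⁺]·[Pb²⁺] / ([Tl³⁺]); log Q = 2.808.
E = E° − (0.0592/n) log Q = +1.38 − (0.0592/2)(2.808) = +1.297 V.

+1.297 V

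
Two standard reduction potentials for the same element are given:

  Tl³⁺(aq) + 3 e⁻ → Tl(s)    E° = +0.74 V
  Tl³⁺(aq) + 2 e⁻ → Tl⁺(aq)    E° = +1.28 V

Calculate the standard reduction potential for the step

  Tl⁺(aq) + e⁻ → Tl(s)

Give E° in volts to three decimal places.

-0.340 V

Sequential free energies add, so n₃E°₃ = n₁E°₁ + n₂E°₂.
With n₃ = 3, and the known step contributing 2×(+1.28) V, the unknown satisfies 1·E° = 3×(+0.74) − 2×(+1.28) = -0.340.
E° = -0.340 / 1 = -0.340 V.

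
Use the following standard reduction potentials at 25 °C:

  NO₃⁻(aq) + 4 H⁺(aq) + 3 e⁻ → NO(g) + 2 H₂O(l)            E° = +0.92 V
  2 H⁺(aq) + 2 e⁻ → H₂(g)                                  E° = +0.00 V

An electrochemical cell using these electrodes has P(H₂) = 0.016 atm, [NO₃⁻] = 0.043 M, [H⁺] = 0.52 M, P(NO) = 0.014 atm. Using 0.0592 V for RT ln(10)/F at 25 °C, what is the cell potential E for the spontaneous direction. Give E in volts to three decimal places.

+0.871 V

NO₃⁻/NO is the cathode (higher E°), H⁺/H₂ the anode: E°cell = +0.92 − (+0.00) = +0.92 V, n = 6.
Overall: 2 NO₃⁻(aq) + 2 H⁺(aq) + 3 H₂(g) → 2 NO(g) + 4 H₂O(l)
Q = P(NO)^2 / ([NO₃⁻]^2·[H⁺]^2·P(H₂)^3); log Q = 4.981.
E = E° − (0.0592/n) log Q = +0.92 − (0.0592/6)(4.981) = +0.871 V.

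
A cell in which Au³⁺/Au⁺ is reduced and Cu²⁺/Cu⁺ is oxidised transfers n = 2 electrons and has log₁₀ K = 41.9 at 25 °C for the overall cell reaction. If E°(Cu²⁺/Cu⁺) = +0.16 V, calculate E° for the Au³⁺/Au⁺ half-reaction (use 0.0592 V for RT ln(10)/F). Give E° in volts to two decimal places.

E°cell = (0.0592/n)·log K = (0.0592/2)(41.9) = +1.240 V.
Since Au³⁺/Au⁺ is the cathode and Cu²⁺/Cu⁺ the anode, E°cell = E°(Au³⁺/Au⁺) − E°(Cu²⁺/Cu⁺).
So E°(Au³⁺/Au⁺) = E°cell + E°(Cu²⁺/Cu⁺) = +1.240 + (+0.16) = +1.40 V.

+1.40 V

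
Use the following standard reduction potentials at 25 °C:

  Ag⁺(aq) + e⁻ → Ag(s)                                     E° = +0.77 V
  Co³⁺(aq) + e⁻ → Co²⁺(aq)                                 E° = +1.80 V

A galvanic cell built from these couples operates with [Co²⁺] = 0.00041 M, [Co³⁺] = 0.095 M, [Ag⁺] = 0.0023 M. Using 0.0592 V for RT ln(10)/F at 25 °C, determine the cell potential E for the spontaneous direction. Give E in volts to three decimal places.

Co³⁺/Co²⁺ is the cathode (higher E°), Ag⁺/Ag the anode: E°cell = +1.80 − (+0.77) = +1.03 V, n = 1.
Overall: Co³⁺(aq) + Ag(s) → Co²⁺(aq) + Ag⁺(aq)
Q = [Co²⁺]·[Ag⁺] / ([Co³⁺]); log Q = -5.003.
E = E° − (0.0592/n) log Q = +1.03 − (0.0592/1)(-5.003) = +1.326 V.

+1.326 V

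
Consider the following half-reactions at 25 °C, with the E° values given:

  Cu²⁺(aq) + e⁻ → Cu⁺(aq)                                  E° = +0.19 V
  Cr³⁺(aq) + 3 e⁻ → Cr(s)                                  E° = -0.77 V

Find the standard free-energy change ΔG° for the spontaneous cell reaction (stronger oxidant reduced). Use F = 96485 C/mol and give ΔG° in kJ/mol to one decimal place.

Cu²⁺/Cu⁺ (E° = +0.19 V) is the cathode; Cr³⁺/Cr (E° = -0.77 V) is the anode, so E°cell = +0.96 V.
Balancing electrons gives n = 3 (lcm of 1 and 3).
ΔG° = −nFE° = −(3)(96485)(+0.96) = -277,877 J = -277.9 kJ/mol.

-277.9 kJ/mol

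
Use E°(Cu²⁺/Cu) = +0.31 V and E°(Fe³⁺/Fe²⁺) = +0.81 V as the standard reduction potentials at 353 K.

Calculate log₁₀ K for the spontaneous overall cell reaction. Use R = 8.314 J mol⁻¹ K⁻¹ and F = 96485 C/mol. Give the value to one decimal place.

Cathode: Fe³⁺/Fe²⁺; anode: Cu²⁺/Cu. E°cell = (+0.81) − (+0.31) = +0.50 V, with n = 2.
ΔG° = −nFE° = −RT ln K, so ln K = nFE°/(RT) = (2)(96485)(+0.50) / ((8.314)(353)) = 32.876.
log₁₀ K = 32.876 / ln 10 = 14.3.

14.3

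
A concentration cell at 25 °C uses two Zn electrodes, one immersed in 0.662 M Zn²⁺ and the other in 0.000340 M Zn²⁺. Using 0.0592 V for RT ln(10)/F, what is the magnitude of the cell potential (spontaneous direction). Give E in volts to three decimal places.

For a concentration cell E°cell = 0. The 0.662 M side is the cathode (reduction is favoured where [Zn²⁺] is higher).
With n = 2, E = −(0.0592/2) log([Zn²⁺]ₐₙ/[Zn²⁺]꜀ₐₜ) = −(0.0592/2) log(0.00034/0.662) = −(0.0592/2)(-3.289) = +0.097 V.

+0.097 V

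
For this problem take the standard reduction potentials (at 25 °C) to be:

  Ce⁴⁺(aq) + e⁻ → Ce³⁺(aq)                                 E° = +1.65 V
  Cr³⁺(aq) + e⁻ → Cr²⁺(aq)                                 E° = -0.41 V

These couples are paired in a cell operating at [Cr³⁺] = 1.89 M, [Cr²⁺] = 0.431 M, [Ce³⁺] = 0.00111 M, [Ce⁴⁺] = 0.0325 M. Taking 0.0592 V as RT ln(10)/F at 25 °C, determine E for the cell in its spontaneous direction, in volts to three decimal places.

Ce⁴⁺/Ce³⁺ is the cathode (higher E°), Cr³⁺/Cr²⁺ the anode: E°cell = +1.65 − (-0.41) = +2.06 V, n = 1.
Overall: Ce⁴⁺(aq) + Cr²⁺(aq) → Ce³⁺(aq) + Cr³⁺(aq)
Q = [Ce³⁺]·[Cr³⁺] / ([Ce⁴⁺]·[Cr²⁺]); log Q = -0.825.
E = E° − (0.0592/n) log Q = +2.06 − (0.0592/1)(-0.825) = +2.109 V.

+2.109 V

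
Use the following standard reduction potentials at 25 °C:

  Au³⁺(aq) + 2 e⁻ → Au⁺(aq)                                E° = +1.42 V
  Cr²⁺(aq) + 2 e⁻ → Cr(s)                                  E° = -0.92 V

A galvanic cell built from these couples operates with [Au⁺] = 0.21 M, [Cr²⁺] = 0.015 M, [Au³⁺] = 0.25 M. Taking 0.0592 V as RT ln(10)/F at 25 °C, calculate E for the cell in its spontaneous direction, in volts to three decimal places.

Au³⁺/Au⁺ is the cathode (higher E°), Cr²⁺/Cr the anode: E°cell = +1.42 − (-0.92) = +2.34 V, n = 2.
Overall: Au³⁺(aq) + Cr(s) → Au⁺(aq) + Cr²⁺(aq)
Q = [Au⁺]·[Cr²⁺] / ([Au³⁺]); log Q = -1.900.
E = E° − (0.0592/n) log Q = +2.34 − (0.0592/2)(-1.900) = +2.396 V.

+2.396 V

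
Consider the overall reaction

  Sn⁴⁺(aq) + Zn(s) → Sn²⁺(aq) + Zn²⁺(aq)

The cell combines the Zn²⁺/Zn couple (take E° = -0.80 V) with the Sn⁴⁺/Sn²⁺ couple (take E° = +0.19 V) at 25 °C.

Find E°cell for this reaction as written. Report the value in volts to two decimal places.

+0.99 V

The Sn⁴⁺/Sn²⁺ couple has the higher reduction potential, so it is the cathode; Zn²⁺/Zn is oxidised at the anode.
E°cell = E°(cathode) − E°(anode) = (+0.19) − (-0.80) = +0.99 V.
Since E°cell > 0, the reaction is spontaneous under standard conditions.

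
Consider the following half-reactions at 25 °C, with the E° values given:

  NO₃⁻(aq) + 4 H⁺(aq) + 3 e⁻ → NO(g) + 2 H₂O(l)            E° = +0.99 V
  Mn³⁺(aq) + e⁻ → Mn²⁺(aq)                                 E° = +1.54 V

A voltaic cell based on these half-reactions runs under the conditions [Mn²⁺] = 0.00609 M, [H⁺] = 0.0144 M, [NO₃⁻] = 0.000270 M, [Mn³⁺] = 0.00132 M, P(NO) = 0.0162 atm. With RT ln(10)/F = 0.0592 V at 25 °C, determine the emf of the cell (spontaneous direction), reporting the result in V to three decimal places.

Mn³⁺/Mn²⁺ is the cathode (higher E°), NO₃⁻/NO the anode: E°cell = +1.54 − (+0.99) = +0.55 V, n = 3.
Overall: 3 Mn³⁺(aq) + NO(g) + 2 H₂O(l) → 3 Mn²⁺(aq) + NO₃⁻(aq) + 4 H⁺(aq)
Q = [Mn²⁺]^3·[NO₃⁻]·[H⁺]^4 / ([Mn³⁺]^3·P(NO)); log Q = -7.153.
E = E° − (0.0592/n) log Q = +0.55 − (0.0592/3)(-7.153) = +0.691 V.

+0.691 V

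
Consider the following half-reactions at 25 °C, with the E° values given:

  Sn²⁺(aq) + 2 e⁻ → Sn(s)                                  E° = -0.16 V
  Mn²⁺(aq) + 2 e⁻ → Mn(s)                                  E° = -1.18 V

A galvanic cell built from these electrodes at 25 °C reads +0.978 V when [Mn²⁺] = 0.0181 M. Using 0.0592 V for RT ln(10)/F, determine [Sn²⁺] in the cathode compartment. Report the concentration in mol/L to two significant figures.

Sn²⁺/Sn is the cathode, Mn²⁺/Mn the anode: E°cell = +1.02 V, n = 2.
Overall reaction: Sn²⁺(aq) + Mn(s) → Sn(s) + Mn²⁺(aq); Q = [Mn²⁺]^1/[Sn²⁺]^1.
From E = E° − (0.0592/n) log Q: log Q = (E° − E)·n/0.0592 = (+1.02 − (+0.978))·2/0.0592 = 1.4189.
So 1·log[Sn²⁺] = 1·log(0.0181) − log Q = -1.7423 − (1.4189) = -3.1612; [Sn²⁺] = 10^(-3.1612) ≈ 0.00069 M.

0.00069 M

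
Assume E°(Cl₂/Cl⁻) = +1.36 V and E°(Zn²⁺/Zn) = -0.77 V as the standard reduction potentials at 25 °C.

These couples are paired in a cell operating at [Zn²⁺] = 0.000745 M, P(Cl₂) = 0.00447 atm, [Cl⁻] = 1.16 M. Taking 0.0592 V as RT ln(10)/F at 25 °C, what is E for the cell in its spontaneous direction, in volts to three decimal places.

+2.149 V

Cl₂/Cl⁻ is the cathode (higher E°), Zn²⁺/Zn the anode: E°cell = +1.36 − (-0.77) = +2.13 V, n = 2.
Overall: Cl₂(g) + Zn(s) → 2 Cl⁻(aq) + Zn²⁺(aq)
Q = [Cl⁻]^2·[Zn²⁺] / (P(Cl₂)); log Q = -0.649.
E = E° − (0.0592/n) log Q = +2.13 − (0.0592/2)(-0.649) = +2.149 V.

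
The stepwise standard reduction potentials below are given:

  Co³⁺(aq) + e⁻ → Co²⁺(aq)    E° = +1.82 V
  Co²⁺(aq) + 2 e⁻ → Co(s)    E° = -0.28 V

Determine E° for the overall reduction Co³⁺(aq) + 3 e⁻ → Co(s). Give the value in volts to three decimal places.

Standard free energies of sequential steps add: ΔG°₃ = ΔG°₁ + ΔG°₂, so n₃E°₃ = n₁E°₁ + n₂E°₂.
E°₃ = (1×+1.82 + 2×-0.28) / 3 = (+1.260) / 3 = +0.420 V.
Simply averaging or adding the two E° values would be wrong; the electron-weighted sum is required.

+0.420 V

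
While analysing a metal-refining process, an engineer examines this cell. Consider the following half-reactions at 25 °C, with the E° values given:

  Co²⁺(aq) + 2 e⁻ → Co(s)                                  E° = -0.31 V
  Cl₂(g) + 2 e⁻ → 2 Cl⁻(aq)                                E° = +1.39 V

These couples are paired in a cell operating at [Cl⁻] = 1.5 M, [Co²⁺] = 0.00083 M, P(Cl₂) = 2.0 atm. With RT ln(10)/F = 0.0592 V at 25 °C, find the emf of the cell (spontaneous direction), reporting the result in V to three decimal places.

Cl₂/Cl⁻ is the cathode (higher E°), Co²⁺/Co the anode: E°cell = +1.39 − (-0.31) = +1.70 V, n = 2.
Overall: Cl₂(g) + Co(s) → 2 Cl⁻(aq) + Co²⁺(aq)
Q = [Cl⁻]^2·[Co²⁺] / (P(Cl₂)); log Q = -3.030.
E = E° − (0.0592/n) log Q = +1.70 − (0.0592/2)(-3.030) = +1.790 V.

+1.790 V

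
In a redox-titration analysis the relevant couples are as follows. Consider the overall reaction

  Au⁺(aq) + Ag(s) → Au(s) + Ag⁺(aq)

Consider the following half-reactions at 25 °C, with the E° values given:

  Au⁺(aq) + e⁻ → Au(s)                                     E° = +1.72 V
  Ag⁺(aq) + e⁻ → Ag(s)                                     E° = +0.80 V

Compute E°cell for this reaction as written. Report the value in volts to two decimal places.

The Au⁺/Au couple has the higher reduction potential, so it is the cathode; Ag⁺/Ag is oxidised at the anode.
E°cell = E°(cathode) − E°(anode) = (+1.72) − (+0.80) = +0.92 V.

+0.92 V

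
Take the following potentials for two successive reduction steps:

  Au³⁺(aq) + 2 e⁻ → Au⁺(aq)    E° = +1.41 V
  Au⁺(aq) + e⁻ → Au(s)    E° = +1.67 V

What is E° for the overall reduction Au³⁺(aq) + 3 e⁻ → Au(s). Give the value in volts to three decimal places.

+1.497 V

Since ΔG° = −nFE° is additive over sequential reductions, n₃E°₃ = n₁E°₁ + n₂E°₂.
E°₃ = (2×+1.41 + 1×+1.67) / 3 = (+4.490) / 3 = +1.497 V.
E° values themselves are not directly additive — weighting by electron count is essential.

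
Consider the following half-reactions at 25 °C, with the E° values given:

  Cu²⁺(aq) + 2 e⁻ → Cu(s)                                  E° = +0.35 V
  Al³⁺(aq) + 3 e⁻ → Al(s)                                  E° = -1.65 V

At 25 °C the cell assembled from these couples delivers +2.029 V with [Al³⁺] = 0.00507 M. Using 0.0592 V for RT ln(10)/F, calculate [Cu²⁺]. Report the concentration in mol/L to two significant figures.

Cu²⁺/Cu is the cathode, Al³⁺/Al the anode: E°cell = +2.00 V, n = 6.
Overall reaction: 3 Cu²⁺(aq) + 2 Al(s) → 3 Cu(s) + 2 Al³⁺(aq); Q = [Al³⁺]^2/[Cu²⁺]^3.
From E = E° − (0.0592/n) log Q: log Q = (E° − E)·n/0.0592 = (+2.00 − (+2.029))·6/0.0592 = -2.9392.
So 3·log[Cu²⁺] = 2·log(0.00507) − log Q = -4.5900 − (-2.9392) = -1.6508; log[Cu²⁺] = -1.6508 / 3 = -0.5503; [Cu²⁺] = 10^(-0.5503) ≈ 0.28 M.

0.28 M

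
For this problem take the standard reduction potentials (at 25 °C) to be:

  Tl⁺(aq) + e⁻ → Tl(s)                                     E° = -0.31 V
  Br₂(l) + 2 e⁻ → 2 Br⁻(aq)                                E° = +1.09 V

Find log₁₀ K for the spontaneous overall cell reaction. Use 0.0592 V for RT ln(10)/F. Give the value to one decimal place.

Cathode: Br₂/Br⁻; anode: Tl⁺/Tl. E°cell = +1.40 V, n = 2.
log K = nE°cell / 0.0592 = (2)(+1.40) / 0.0592 = 47.3.

47.3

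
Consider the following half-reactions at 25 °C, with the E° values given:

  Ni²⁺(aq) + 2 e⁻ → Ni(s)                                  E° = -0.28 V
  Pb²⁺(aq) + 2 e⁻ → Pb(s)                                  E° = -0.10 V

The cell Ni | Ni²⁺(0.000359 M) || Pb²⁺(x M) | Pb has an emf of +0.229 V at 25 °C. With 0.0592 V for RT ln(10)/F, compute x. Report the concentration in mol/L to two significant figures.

0.016 M

Pb²⁺/Pb is the cathode, Ni²⁺/Ni the anode: E°cell = +0.18 V, n = 2.
Overall reaction: Pb²⁺(aq) + Ni(s) → Pb(s) + Ni²⁺(aq); Q = [Ni²⁺]^1/[Pb²⁺]^1.
From E = E° − (0.0592/n) log Q: log Q = (E° − E)·n/0.0592 = (+0.18 − (+0.229))·2/0.0592 = -1.6554.
So 1·log[Pb²⁺] = 1·log(0.000359) − log Q = -3.4449 − (-1.6554) = -1.7895; [Pb²⁺] = 10^(-1.7895) ≈ 0.016 M.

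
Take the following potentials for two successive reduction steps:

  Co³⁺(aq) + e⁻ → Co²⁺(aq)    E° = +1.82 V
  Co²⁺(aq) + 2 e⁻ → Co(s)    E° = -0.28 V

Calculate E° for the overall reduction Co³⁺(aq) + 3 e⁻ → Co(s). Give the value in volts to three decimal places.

+0.420 V

Since ΔG° = −nFE° is additive over sequential reductions, n₃E°₃ = n₁E°₁ + n₂E°₂.
E°₃ = (1×+1.82 + 2×-0.28) / 3 = (+1.260) / 3 = +0.420 V.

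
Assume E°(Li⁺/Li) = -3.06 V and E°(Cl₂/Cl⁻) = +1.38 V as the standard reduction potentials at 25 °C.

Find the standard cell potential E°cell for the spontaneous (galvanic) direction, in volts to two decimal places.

+4.44 V

The Cl₂/Cl⁻ couple has the higher reduction potential, so it is the cathode; Li⁺/Li is oxidised at the anode.
E°cell = E°(cathode) − E°(anode) = (+1.38) − (-3.06) = +4.44 V.
Since E°cell > 0, the reaction is spontaneous under standard conditions.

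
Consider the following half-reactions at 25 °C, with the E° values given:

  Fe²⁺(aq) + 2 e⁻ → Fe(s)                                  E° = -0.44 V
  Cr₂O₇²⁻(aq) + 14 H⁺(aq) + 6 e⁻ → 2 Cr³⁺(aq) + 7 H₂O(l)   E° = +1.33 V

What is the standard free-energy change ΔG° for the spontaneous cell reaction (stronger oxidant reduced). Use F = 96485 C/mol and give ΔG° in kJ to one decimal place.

Cr₂O₇²⁻/Cr³⁺ (E° = +1.33 V) is the cathode; Fe²⁺/Fe (E° = -0.44 V) is the anode, so E°cell = +1.77 V.
Balancing electrons gives n = 6 (lcm of 6 and 2).
ΔG° = −nFE° = −(6)(96485)(+1.77) = -1,024,671 J = -1024.7 kJ.

-1024.7 kJ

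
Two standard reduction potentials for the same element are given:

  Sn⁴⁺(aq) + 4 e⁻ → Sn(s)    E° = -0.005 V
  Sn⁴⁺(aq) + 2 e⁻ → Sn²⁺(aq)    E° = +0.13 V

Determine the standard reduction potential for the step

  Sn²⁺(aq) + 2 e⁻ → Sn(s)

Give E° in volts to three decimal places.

-0.140 V

Sequential free energies add, so n₃E°₃ = n₁E°₁ + n₂E°₂.
With n₃ = 4, and the known step contributing 2×(+0.13) V, the unknown satisfies 2·E° = 4×(-0.005) − 2×(+0.13) = -0.280.
E° = -0.280 / 2 = -0.140 V.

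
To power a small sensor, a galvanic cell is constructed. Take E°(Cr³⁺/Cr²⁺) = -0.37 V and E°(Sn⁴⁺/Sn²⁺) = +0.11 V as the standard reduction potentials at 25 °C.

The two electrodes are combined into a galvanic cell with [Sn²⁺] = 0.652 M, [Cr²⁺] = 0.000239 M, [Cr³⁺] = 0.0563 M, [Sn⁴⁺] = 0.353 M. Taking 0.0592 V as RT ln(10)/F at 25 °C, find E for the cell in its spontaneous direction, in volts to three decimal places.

Sn⁴⁺/Sn²⁺ is the cathode (higher E°), Cr³⁺/Cr²⁺ the anode: E°cell = +0.11 − (-0.37) = +0.48 V, n = 2.
Overall: Sn⁴⁺(aq) + 2 Cr²⁺(aq) → Sn²⁺(aq) + 2 Cr³⁺(aq)
Q = [Sn²⁺]·[Cr³⁺]^2 / ([Sn⁴⁺]·[Cr²⁺]^2); log Q = 5.011.
E = E° − (0.0592/n) log Q = +0.48 − (0.0592/2)(5.011) = +0.332 V.

+0.332 V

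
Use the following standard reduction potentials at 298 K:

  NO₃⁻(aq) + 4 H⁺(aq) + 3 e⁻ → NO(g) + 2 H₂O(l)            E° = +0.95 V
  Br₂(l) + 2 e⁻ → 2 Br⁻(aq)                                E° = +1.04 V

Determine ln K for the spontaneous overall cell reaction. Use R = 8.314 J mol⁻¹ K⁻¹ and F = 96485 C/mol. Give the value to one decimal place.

21.0

Cathode: Br₂/Br⁻; anode: NO₃⁻/NO. E°cell = (+1.04) − (+0.95) = +0.09 V, with n = 6.
ΔG° = −nFE° = −RT ln K, so ln K = nFE°/(RT) = (6)(96485)(+0.09) / ((8.314)(298)) = 21.029.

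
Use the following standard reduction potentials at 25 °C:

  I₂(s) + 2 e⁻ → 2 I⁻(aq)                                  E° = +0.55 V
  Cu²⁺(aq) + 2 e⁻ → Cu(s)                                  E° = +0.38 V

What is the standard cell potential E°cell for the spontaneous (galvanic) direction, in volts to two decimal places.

The I₂/I⁻ couple has the higher reduction potential, so it is the cathode; Cu²⁺/Cu is oxidised at the anode.
E°cell = E°(cathode) − E°(anode) = (+0.55) − (+0.38) = +0.17 V.
Since E°cell > 0, the reaction is spontaneous under standard conditions.

+0.17 V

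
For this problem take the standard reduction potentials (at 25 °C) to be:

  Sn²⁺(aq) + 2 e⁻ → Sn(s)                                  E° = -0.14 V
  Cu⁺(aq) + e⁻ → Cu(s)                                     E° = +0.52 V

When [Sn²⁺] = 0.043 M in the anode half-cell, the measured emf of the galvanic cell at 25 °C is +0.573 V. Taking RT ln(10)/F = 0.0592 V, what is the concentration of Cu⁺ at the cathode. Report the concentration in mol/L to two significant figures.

0.0070 M

Cu⁺/Cu is the cathode, Sn²⁺/Sn the anode: E°cell = +0.66 V, n = 2.
Overall reaction: 2 Cu⁺(aq) + Sn(s) → 2 Cu(s) + Sn²⁺(aq); Q = [Sn²⁺]^1/[Cu⁺]^2.
From E = E° − (0.0592/n) log Q: log Q = (E° − E)·n/0.0592 = (+0.66 − (+0.573))·2/0.0592 = 2.9392.
So 2·log[Cu⁺] = 1·log(0.043) − log Q = -1.3665 − (2.9392) = -4.3057; log[Cu⁺] = -4.3057 / 2 = -2.1528; [Cu⁺] = 10^(-2.1528) ≈ 0.0070 M.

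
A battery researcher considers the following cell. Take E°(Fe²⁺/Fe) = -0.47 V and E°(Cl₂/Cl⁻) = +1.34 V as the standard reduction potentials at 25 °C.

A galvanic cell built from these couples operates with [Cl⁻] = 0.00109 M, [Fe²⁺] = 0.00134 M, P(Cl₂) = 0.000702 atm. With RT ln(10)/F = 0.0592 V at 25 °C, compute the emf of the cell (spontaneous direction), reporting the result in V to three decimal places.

+1.977 V

Cl₂/Cl⁻ is the cathode (higher E°), Fe²⁺/Fe the anode: E°cell = +1.34 − (-0.47) = +1.81 V, n = 2.
Overall: Cl₂(g) + Fe(s) → 2 Cl⁻(aq) + Fe²⁺(aq)
Q = [Cl⁻]^2·[Fe²⁺] / (P(Cl₂)); log Q = -5.644.
E = E° − (0.0592/n) log Q = +1.81 − (0.0592/2)(-5.644) = +1.977 V.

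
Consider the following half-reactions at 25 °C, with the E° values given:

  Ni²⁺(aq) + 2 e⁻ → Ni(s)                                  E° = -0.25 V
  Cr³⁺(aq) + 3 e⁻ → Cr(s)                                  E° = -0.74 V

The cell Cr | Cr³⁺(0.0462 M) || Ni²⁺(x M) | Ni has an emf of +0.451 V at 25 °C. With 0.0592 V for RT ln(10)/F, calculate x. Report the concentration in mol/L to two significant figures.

0.0062 M

Ni²⁺/Ni is the cathode, Cr³⁺/Cr the anode: E°cell = +0.49 V, n = 6.
Overall reaction: 3 Ni²⁺(aq) + 2 Cr(s) → 3 Ni(s) + 2 Cr³⁺(aq); Q = [Cr³⁺]^2/[Ni²⁺]^3.
From E = E° − (0.0592/n) log Q: log Q = (E° − E)·n/0.0592 = (+0.49 − (+0.451))·6/0.0592 = 3.9527.
So 3·log[Ni²⁺] = 2·log(0.0462) − log Q = -2.6707 − (3.9527) = -6.6234; log[Ni²⁺] = -6.6234 / 3 = -2.2078; [Ni²⁺] = 10^(-2.2078) ≈ 0.0062 M.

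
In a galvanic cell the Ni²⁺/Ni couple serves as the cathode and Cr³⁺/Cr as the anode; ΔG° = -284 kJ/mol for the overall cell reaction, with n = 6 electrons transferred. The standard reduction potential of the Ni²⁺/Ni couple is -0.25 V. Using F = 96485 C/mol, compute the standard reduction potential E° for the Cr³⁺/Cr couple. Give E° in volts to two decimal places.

-0.74 V

E°cell = −ΔG°/(nF) = −(-284×10³)/((6)(96485)) = +0.491 V.
Since Ni²⁺/Ni is the cathode and Cr³⁺/Cr the anode, E°cell = E°(Ni²⁺/Ni) − E°(Cr³⁺/Cr).
So E°(Cr³⁺/Cr) = E°(Ni²⁺/Ni) − E°cell = (-0.25) − (+0.491) = -0.74 V.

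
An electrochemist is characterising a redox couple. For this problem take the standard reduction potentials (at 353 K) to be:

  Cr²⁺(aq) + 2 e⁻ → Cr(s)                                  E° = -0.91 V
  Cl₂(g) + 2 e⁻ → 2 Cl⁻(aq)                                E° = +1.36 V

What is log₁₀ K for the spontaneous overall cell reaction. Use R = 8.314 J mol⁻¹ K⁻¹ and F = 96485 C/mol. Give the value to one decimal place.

Cathode: Cl₂/Cl⁻; anode: Cr²⁺/Cr. E°cell = (+1.36) − (-0.91) = +2.27 V, with n = 2.
ΔG° = −nFE° = −RT ln K, so ln K = nFE°/(RT) = (2)(96485)(+2.27) / ((8.314)(353)) = 149.256.
log₁₀ K = 149.256 / ln 10 = 64.8.

64.8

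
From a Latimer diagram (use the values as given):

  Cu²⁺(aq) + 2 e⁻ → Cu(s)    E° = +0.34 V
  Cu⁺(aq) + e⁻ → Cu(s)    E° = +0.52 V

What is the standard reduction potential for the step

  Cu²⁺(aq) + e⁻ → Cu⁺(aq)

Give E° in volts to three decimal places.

Sequential free energies add, so n₃E°₃ = n₁E°₁ + n₂E°₂.
With n₃ = 2, and the known step contributing 1×(+0.52) V, the unknown satisfies 1·E° = 2×(+0.34) − 1×(+0.52) = +0.160.
E° = +0.160 / 1 = +0.160 V.

+0.160 V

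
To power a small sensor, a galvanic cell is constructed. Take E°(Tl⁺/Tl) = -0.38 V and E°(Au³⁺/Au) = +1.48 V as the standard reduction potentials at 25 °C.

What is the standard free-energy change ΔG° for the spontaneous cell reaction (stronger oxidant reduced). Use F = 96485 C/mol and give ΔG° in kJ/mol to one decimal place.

-538.4 kJ/mol

Au³⁺/Au (E° = +1.48 V) is the cathode; Tl⁺/Tl (E° = -0.38 V) is the anode, so E°cell = +1.86 V.
Balancing electrons gives n = 3 (lcm of 3 and 1).
ΔG° = −nFE° = −(3)(96485)(+1.86) = -538,386 J = -538.4 kJ/mol.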